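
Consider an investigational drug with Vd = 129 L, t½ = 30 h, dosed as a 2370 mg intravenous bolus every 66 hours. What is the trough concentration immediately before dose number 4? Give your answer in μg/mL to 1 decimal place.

5.1 μg/mL

f = (1/2)^(τ/t½) = (1/2)^(66/30) ≈ 0.2176.
C₀ = D/Vd = 2370/129 ≈ 18.372 μg/mL.
Before the 4th dose, 3 doses have been given. Superposition: Cmin = C₀·(f + f² + … + f^3).
≈ 18.372 × (0.2176 + 0.0473 + 0.0103) ≈ 18.372 × 0.2752 ≈ 5.056 μg/mL.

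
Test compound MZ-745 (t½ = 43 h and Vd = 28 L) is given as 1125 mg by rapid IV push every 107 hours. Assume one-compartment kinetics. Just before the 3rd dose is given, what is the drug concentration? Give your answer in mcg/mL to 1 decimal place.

f = (1/2)^(τ/t½) = (1/2)^(107/43) ≈ 0.1782.
C₀ = D/Vd = 1125/28 ≈ 40.179 mcg/mL.
Before the 3rd dose, 2 doses have been given. Superposition: Cmin = C₀·(f + f²).
≈ 40.179 × (0.1782 + 0.0318) ≈ 40.179 × 0.2100 ≈ 8.438 mcg/mL.

8.4 mcg/mL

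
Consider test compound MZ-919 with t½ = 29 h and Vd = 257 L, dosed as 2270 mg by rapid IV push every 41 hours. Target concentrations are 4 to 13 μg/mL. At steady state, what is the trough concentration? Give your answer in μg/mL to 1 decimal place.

τ/t½ = 41/29 ≈ 1.4138, so fraction remaining f = (1/2)^(41/29) ≈ 0.3753.
At steady state, accumulation factor R = 1/(1 − e^(−kτ)) ≈ 1.6008.
Single-dose peak C₀ = D/Vd = 2270/257 ≈ 8.833 μg/mL.
Steady-state peak Cmax,ss = C₀·R ≈ 8.833 × 1.6008 ≈ 14.140 μg/mL.
Steady-state trough Cmin,ss = Cmax,ss·f ≈ 14.140 × 0.3753 ≈ 5.307 μg/mL.
Trough 5.3 μg/mL vs MEC 4 μg/mL: adequate.

5.3 μg/mL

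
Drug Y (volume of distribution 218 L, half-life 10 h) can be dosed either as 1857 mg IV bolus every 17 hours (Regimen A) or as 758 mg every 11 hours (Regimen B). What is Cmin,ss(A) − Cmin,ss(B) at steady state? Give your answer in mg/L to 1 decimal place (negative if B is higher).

Regimen A: f = (1/2)^(17/10) ≈ 0.3078; Cmin,ss = (1857/218)·f/(1−f) ≈ 3.788 mg/L.
Regimen B: f = (1/2)^(11/10) ≈ 0.4665; Cmin,ss = (758/218)·f/(1−f) ≈ 3.040 mg/L.
Difference ≈ 3.788 − 3.040 ≈ 0.748 mg/L.

0.7 mg/L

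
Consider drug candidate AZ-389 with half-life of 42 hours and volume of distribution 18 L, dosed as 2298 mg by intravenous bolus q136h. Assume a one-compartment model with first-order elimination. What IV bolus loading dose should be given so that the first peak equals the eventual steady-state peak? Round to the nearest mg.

2570 mg

f = (1/2)^(136/42) ≈ 0.105983; accumulation ratio R = 1/(1−f) ≈ 1.11855.
Loading dose to hit Cmax,ss on first dose: D_load = D_maint·R ≈ 2298 × 1.11855 ≈ 2570.43 mg.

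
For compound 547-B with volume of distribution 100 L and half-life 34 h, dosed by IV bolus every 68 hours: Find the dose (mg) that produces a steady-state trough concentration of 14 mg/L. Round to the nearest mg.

τ/t½ = 68/34 ≈ 2, so f = (1/2)^(68/34) ≈ 0.250000.
Cmin,ss = (D/Vd)·f/(1−f), so D = Cmin,ss·Vd·(1−f)/f.
D = 14 × 100 × (1−f)/f ≈ 14 × 100 × 3.00000 ≈ 4200.00 mg.

4200 mg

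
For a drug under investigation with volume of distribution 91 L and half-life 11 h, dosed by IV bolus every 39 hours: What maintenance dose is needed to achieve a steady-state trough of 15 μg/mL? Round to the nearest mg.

τ/t½ = 39/11 ≈ 3.5455, so f = (1/2)^(39/11) ≈ 0.085647.
Cmin,ss = (D/Vd)·f/(1−f), so D = Cmin,ss·Vd·(1−f)/f.
D = 15 × 91 × (1−f)/f ≈ 15 × 91 × 10.67583 ≈ 14572.51 mg.

14573 mg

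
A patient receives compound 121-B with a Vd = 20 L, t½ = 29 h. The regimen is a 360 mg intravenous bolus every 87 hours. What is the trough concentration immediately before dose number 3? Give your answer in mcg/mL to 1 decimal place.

2.5 mcg/mL

f = (1/2)^(τ/t½) = (1/2)^(87/29) ≈ 0.1250.
C₀ = D/Vd = 360/20 ≈ 18.000 mcg/mL.
Before the 3rd dose, 2 doses have been given. Superposition: Cmin = C₀·(f + f²).
≈ 18.000 × (0.1250 + 0.0156) ≈ 18.000 × 0.1406 ≈ 2.531 mcg/mL.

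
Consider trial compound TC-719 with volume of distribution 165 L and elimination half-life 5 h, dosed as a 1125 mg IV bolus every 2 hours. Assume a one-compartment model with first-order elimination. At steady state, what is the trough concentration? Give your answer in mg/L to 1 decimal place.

Over one 2-h interval, 2/5 ≈ 0.4 half-lives elapse, leaving f ≈ 0.7579 of each dose.
Each bolus raises the concentration by D/Vd = 1125/165 ≈ 6.818 mg/L.
Steady-state trough Cmin,ss = C₀·f/(1−f) ≈ 6.818 × 0.7579/0.2421 ≈ 21.344 mg/L.

21.3 mg/L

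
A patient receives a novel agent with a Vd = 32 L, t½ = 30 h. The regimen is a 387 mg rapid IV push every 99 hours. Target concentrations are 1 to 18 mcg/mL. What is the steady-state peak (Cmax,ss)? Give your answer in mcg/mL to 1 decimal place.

13.5 mcg/mL

τ/t½ = 99/30 ≈ 3.3, so fraction remaining f = (1/2)^(99/30) ≈ 0.1015.
Accumulation ratio R = 1/(1 − f) ≈ 1/0.8985 ≈ 1.1130.
Each bolus raises the concentration by D/Vd = 387/32 ≈ 12.094 mcg/mL.
Steady-state peak Cmax,ss = C₀·R ≈ 12.094 × 1.1130 ≈ 13.461 mcg/mL.
Peak 13.5 mcg/mL vs MTC 18 mcg/mL: below toxic threshold.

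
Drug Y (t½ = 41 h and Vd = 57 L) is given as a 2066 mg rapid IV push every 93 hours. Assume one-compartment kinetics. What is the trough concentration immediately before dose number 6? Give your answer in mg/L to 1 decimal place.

9.5 mg/L

f = (1/2)^(τ/t½) = (1/2)^(93/41) ≈ 0.2076.
C₀ = D/Vd = 2066/57 ≈ 36.246 mg/L.
Before the 6th dose, 5 doses have been given. Superposition: Cmin = C₀·(f + f² + … + f^5).
≈ 36.246 × (0.2076 + 0.0431 + 0.0089 + 0.0019 + 0.0004) ≈ 36.246 × 0.2619 ≈ 9.493 mg/L.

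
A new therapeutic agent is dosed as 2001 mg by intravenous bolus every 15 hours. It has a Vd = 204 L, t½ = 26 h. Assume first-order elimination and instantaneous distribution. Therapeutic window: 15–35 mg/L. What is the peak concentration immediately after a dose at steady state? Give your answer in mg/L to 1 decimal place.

29.8 mg/L

k = ln2/t½ = ln2/26 ≈ 0.026660 h⁻¹; fraction remaining f = e^(−kτ) = e^(−0.026660×15) ≈ 0.6704.
Accumulation ratio R = 1/(1 − f) ≈ 1/0.3296 ≈ 3.0340.
Single-dose peak C₀ = D/Vd = 2001/204 ≈ 9.809 mg/L.
Steady-state peak Cmax,ss = C₀·R ≈ 9.809 × 3.0340 ≈ 29.761 mg/L.
Peak 29.8 mg/L vs MTC 35 mg/L: below toxic threshold.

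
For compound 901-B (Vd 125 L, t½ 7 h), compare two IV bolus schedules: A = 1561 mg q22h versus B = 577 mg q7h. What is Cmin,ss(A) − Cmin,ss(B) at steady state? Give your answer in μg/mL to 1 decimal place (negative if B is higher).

Regimen A: f = (1/2)^(22/7) ≈ 0.1132; Cmin,ss = (1561/125)·f/(1−f) ≈ 1.594 μg/mL.
Regimen B: f = (1/2)^(7/7) ≈ 0.5000; Cmin,ss = (577/125)·f/(1−f) ≈ 4.616 μg/mL.
Difference ≈ 1.594 − 4.616 ≈ -3.022 μg/mL.

-3.0 μg/mL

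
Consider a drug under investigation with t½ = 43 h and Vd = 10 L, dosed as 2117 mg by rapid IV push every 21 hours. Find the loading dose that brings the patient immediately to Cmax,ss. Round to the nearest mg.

f = (1/2)^(21/43) ≈ 0.712829; accumulation ratio R = 1/(1−f) ≈ 3.48225.
Loading dose to hit Cmax,ss on first dose: D_load = D_maint·R ≈ 2117 × 3.48225 ≈ 7371.92 mg.

7372 mg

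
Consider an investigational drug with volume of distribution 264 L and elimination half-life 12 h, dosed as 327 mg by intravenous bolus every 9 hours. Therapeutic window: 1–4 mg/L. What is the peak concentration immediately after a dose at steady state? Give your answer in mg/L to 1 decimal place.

3.1 mg/L

τ/t½ = 9/12 ≈ 0.75, so fraction remaining f = (1/2)^(9/12) ≈ 0.5946.
Accumulation ratio R = 1/(1 − f) ≈ 1/0.4054 ≈ 2.4667.
Each bolus raises the concentration by D/Vd = 327/264 ≈ 1.239 mg/L.
Cmax,ss = C₀/(1 − f) ≈ 1.239/0.4054 ≈ 3.056 mg/L.
Peak 3.1 mg/L vs MTC 4 mg/L: below toxic threshold.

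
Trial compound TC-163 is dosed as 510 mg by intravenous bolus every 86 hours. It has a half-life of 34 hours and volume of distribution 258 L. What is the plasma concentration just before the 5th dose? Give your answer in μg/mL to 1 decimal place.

0.4 μg/mL

f = (1/2)^(τ/t½) = (1/2)^(86/34) ≈ 0.1732.
C₀ = D/Vd = 510/258 ≈ 1.977 μg/mL.
Before the 5th dose, 4 doses have been given. Superposition: Cmin = C₀·(f + f² + … + f^4).
≈ 1.977 × (0.1732 + 0.0300 + 0.0052 + 0.0009) ≈ 1.977 × 0.2093 ≈ 0.414 μg/mL.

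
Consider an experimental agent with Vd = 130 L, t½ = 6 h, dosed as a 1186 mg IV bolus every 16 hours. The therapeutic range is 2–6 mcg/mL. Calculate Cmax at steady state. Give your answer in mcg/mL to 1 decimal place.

k = ln2/t½ = ln2/6 ≈ 0.115525 h⁻¹; fraction remaining f = e^(−kτ) = e^(−0.115525×16) ≈ 0.1575.
At steady state, accumulation factor R = 1/(1 − e^(−kτ)) ≈ 1.1869.
Single-dose peak C₀ = D/Vd = 1186/130 ≈ 9.123 mcg/mL.
Steady-state peak Cmax,ss = C₀·R ≈ 9.123 × 1.1869 ≈ 10.828 mcg/mL.
Peak 10.8 mcg/mL vs MTC 6 mcg/mL: exceeds toxic threshold.

10.8 mcg/mL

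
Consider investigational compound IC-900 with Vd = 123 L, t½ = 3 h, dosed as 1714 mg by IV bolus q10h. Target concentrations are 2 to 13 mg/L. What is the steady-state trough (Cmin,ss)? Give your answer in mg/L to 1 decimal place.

τ/t½ = 10/3 ≈ 3.3333, so fraction remaining f = (1/2)^(10/3) ≈ 0.0992.
Each bolus raises the concentration by D/Vd = 1714/123 ≈ 13.935 mg/L.
Steady-state trough Cmin,ss = C₀·f/(1−f) ≈ 13.935 × 0.0992/0.9008 ≈ 1.535 mg/L.
Trough 1.5 mg/L vs MEC 2 mg/L: subtherapeutic.

1.5 mg/L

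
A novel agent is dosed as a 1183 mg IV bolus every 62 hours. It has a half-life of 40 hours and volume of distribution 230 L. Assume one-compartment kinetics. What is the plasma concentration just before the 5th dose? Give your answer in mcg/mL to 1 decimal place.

2.6 mcg/mL

f = (1/2)^(τ/t½) = (1/2)^(62/40) ≈ 0.3415.
C₀ = D/Vd = 1183/230 ≈ 5.143 mcg/mL.
Before the 5th dose, 4 doses have been given. Superposition: Cmin = C₀·(f + f² + … + f^4).
≈ 5.143 × (0.3415 + 0.1166 + 0.0398 + 0.0136) ≈ 5.143 × 0.5115 ≈ 2.631 mcg/mL.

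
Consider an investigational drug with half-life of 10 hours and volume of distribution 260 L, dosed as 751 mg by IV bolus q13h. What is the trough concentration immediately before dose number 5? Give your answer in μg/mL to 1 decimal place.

1.9 μg/mL

f = (1/2)^(τ/t½) = (1/2)^(13/10) ≈ 0.4061.
C₀ = D/Vd = 751/260 ≈ 2.888 μg/mL.
Before the 5th dose, 4 doses have been given. Superposition: Cmin = C₀·(f + f² + … + f^4).
≈ 2.888 × (0.4061 + 0.1649 + 0.0670 + 0.0272) ≈ 2.888 × 0.6652 ≈ 1.921 μg/mL.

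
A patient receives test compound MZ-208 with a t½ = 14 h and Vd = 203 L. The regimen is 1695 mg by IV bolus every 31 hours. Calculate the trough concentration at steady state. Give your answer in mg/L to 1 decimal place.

k = ln2/t½ = ln2/14 ≈ 0.049511 h⁻¹; fraction remaining f = e^(−kτ) = e^(−0.049511×31) ≈ 0.2155.
Single-dose peak C₀ = D/Vd = 1695/203 ≈ 8.350 mg/L.
Steady-state trough Cmin,ss = C₀·f/(1−f) ≈ 8.350 × 0.2155/0.7845 ≈ 2.294 mg/L.

2.3 mg/L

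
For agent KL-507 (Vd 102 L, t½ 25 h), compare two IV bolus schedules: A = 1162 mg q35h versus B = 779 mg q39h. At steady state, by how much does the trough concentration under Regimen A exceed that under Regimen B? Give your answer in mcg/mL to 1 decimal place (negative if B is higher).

3.0 mcg/mL

Regimen A: f = (1/2)^(35/25) ≈ 0.3789; Cmin,ss = (1162/102)·f/(1−f) ≈ 6.950 mcg/mL.
Regimen B: f = (1/2)^(39/25) ≈ 0.3392; Cmin,ss = (779/102)·f/(1−f) ≈ 3.920 mcg/mL.
Difference ≈ 6.950 − 3.920 ≈ 3.030 mcg/mL.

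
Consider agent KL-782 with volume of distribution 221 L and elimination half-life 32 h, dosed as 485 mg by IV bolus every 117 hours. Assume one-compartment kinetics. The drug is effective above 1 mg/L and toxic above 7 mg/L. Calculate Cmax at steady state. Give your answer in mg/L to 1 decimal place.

τ/t½ = 117/32 ≈ 3.6562, so fraction remaining f = (1/2)^(117/32) ≈ 0.0793.
At steady state, accumulation factor R = 1/(1 − e^(−kτ)) ≈ 1.0861.
Single-dose peak C₀ = D/Vd = 485/221 ≈ 2.195 mg/L.
Cmax,ss = C₀/(1 − f) ≈ 2.195/0.9207 ≈ 2.384 mg/L.
Peak 2.4 mg/L vs MTC 7 mg/L: below toxic threshold.

2.4 mg/L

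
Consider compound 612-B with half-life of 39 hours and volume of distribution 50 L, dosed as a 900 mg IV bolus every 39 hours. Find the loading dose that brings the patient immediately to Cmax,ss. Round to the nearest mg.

f = (1/2)^(39/39) ≈ 0.500000; accumulation ratio R = 1/(1−f) ≈ 2.00000.
Loading dose to hit Cmax,ss on first dose: D_load = D_maint·R ≈ 900 × 2.00000 ≈ 1800.00 mg.

1800 mg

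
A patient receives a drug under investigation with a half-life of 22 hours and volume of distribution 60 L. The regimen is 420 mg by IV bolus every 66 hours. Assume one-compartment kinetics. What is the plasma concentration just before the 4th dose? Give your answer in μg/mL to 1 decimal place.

f = (1/2)^(τ/t½) = (1/2)^(66/22) ≈ 0.1250.
C₀ = D/Vd = 420/60 ≈ 7.000 μg/mL.
Before the 4th dose, 3 doses have been given. Superposition: Cmin = C₀·(f + f² + … + f^3).
≈ 7.000 × (0.1250 + 0.0156 + 0.0020) ≈ 7.000 × 0.1426 ≈ 0.998 μg/mL.

1.0 μg/mL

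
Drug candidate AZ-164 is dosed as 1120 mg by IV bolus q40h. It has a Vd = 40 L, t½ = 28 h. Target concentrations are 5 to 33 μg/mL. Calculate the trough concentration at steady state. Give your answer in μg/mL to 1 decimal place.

16.6 μg/mL

k = ln2/t½ = ln2/28 ≈ 0.024755 h⁻¹; fraction remaining f = e^(−kτ) = e^(−0.024755×40) ≈ 0.3715.
Single-dose peak C₀ = D/Vd = 1120/40 ≈ 28.000 μg/mL.
Steady-state trough Cmin,ss = C₀·f/(1−f) ≈ 28.000 × 0.3715/0.6285 ≈ 16.551 μg/mL.
Trough 16.6 μg/mL vs MEC 5 μg/mL: adequate.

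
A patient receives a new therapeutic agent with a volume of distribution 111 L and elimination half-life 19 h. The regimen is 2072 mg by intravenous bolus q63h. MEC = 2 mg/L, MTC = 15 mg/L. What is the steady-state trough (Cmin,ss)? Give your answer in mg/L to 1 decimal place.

2.1 mg/L

Over one 63-h interval, 63/19 ≈ 3.3158 half-lives elapse, leaving f ≈ 0.1004 of each dose.
At steady state, accumulation factor R = 1/(1 − e^(−kτ)) ≈ 1.1116.
Single-dose peak C₀ = D/Vd = 2072/111 ≈ 18.667 mg/L.
Steady-state peak Cmax,ss = C₀·R ≈ 18.667 × 1.1116 ≈ 20.750 mg/L.
One interval later, Cmin,ss = Cmax,ss·e^(−kτ) ≈ 20.750 × 0.1004 ≈ 2.083 mg/L.
Trough 2.1 mg/L vs MEC 2 mg/L: adequate.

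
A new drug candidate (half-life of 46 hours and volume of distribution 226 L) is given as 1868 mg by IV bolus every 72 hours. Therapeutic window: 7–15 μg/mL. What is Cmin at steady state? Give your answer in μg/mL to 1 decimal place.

Over one 72-h interval, 72/46 ≈ 1.5652 half-lives elapse, leaving f ≈ 0.3379 of each dose.
Accumulation ratio R = 1/(1 − f) ≈ 1/0.6621 ≈ 1.5103.
Each bolus raises the concentration by D/Vd = 1868/226 ≈ 8.265 μg/mL.
Steady-state peak Cmax,ss = C₀·R ≈ 8.265 × 1.5103 ≈ 12.483 μg/mL.
Steady-state trough Cmin,ss = Cmax,ss·f ≈ 12.483 × 0.3379 ≈ 4.218 μg/mL.
Trough 4.2 μg/mL vs MEC 7 μg/mL: subtherapeutic.

4.2 μg/mL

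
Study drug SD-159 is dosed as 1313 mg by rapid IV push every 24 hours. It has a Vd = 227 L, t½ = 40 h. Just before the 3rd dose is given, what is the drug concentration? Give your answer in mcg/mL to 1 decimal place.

f = (1/2)^(τ/t½) = (1/2)^(24/40) ≈ 0.6598.
C₀ = D/Vd = 1313/227 ≈ 5.784 mcg/mL.
Before the 3rd dose, 2 doses have been given. Superposition: Cmin = C₀·(f + f²).
≈ 5.784 × (0.6598 + 0.4353) ≈ 5.784 × 1.0951 ≈ 6.334 mcg/mL.

6.3 mcg/mL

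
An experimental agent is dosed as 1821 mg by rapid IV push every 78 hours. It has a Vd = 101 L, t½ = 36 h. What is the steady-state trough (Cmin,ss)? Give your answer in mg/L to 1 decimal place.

Over one 78-h interval, 78/36 ≈ 2.1667 half-lives elapse, leaving f ≈ 0.2227 of each dose.
At steady state, accumulation factor R = 1/(1 − e^(−kτ)) ≈ 1.2865.
Each bolus raises the concentration by D/Vd = 1821/101 ≈ 18.030 mg/L.
Steady-state peak Cmax,ss = C₀·R ≈ 18.030 × 1.2865 ≈ 23.196 mg/L.
One interval later, Cmin,ss = Cmax,ss·e^(−kτ) ≈ 23.196 × 0.2227 ≈ 5.166 mg/L.

5.2 mg/L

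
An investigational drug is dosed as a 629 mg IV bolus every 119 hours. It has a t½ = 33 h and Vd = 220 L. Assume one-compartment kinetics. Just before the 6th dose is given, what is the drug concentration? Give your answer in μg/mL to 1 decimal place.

0.3 μg/mL

f = (1/2)^(τ/t½) = (1/2)^(119/33) ≈ 0.0821.
C₀ = D/Vd = 629/220 ≈ 2.859 μg/mL.
Before the 6th dose, 5 doses have been given. Superposition: Cmin = C₀·(f + f² + … + f^5).
≈ 2.859 × (0.0821 + 0.0067 + 0.0006 + 0.0000 + 0.0000) ≈ 2.859 × 0.0894 ≈ 0.256 μg/mL.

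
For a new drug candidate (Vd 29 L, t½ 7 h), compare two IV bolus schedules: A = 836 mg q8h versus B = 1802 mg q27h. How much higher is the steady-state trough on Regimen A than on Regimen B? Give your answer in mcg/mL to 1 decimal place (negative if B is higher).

Regimen A: f = (1/2)^(8/7) ≈ 0.4529; Cmin,ss = (836/29)·f/(1−f) ≈ 23.864 mcg/mL.
Regimen B: f = (1/2)^(27/7) ≈ 0.0690; Cmin,ss = (1802/29)·f/(1−f) ≈ 4.605 mcg/mL.
Difference ≈ 23.864 − 4.605 ≈ 19.259 mcg/mL.

19.3 mcg/mL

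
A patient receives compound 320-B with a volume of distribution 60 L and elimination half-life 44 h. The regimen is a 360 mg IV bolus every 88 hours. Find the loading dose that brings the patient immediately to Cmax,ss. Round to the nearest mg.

f = (1/2)^(88/44) ≈ 0.250000; accumulation ratio R = 1/(1−f) ≈ 1.33333.
Loading dose to hit Cmax,ss on first dose: D_load = D_maint·R ≈ 360 × 1.33333 ≈ 480.00 mg.

480 mg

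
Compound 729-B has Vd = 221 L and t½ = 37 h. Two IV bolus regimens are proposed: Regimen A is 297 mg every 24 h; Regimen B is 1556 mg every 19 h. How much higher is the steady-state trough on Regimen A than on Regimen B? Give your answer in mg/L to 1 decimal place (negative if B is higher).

-14.1 mg/L

Regimen A: f = (1/2)^(24/37) ≈ 0.6379; Cmin,ss = (297/221)·f/(1−f) ≈ 2.367 mg/L.
Regimen B: f = (1/2)^(19/37) ≈ 0.7005; Cmin,ss = (1556/221)·f/(1−f) ≈ 16.468 mg/L.
Difference ≈ 2.367 − 16.468 ≈ -14.101 mg/L.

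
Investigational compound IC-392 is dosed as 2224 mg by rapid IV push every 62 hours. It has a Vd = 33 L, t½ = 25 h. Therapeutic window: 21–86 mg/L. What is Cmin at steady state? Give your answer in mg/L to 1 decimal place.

14.7 mg/L

k = ln2/t½ = ln2/25 ≈ 0.027726 h⁻¹; fraction remaining f = e^(−kτ) = e^(−0.027726×62) ≈ 0.1792.
At steady state, accumulation factor R = 1/(1 − e^(−kτ)) ≈ 1.2183.
Single-dose peak C₀ = D/Vd = 2224/33 ≈ 67.394 mg/L.
Steady-state peak Cmax,ss = C₀·R ≈ 67.394 × 1.2183 ≈ 82.106 mg/L.
One interval later, Cmin,ss = Cmax,ss·e^(−kτ) ≈ 82.106 × 0.1792 ≈ 14.713 mg/L.
Trough 14.7 mg/L vs MEC 21 mg/L: subtherapeutic.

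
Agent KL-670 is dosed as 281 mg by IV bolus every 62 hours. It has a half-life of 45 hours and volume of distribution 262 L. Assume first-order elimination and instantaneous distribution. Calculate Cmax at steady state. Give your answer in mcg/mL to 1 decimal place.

k = ln2/t½ = ln2/45 ≈ 0.015403 h⁻¹; fraction remaining f = e^(−kτ) = e^(−0.015403×62) ≈ 0.3848.
Accumulation ratio R = 1/(1 − f) ≈ 1/0.6152 ≈ 1.6255.
Each bolus raises the concentration by D/Vd = 281/262 ≈ 1.073 mcg/mL.
Steady-state peak Cmax,ss = C₀·R ≈ 1.073 × 1.6255 ≈ 1.744 mcg/mL.

1.7 mcg/mL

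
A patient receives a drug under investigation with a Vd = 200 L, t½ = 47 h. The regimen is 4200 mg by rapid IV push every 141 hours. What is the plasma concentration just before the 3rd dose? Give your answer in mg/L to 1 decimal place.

f = (1/2)^(τ/t½) = (1/2)^(141/47) ≈ 0.1250.
C₀ = D/Vd = 4200/200 ≈ 21.000 mg/L.
Before the 3rd dose, 2 doses have been given. Superposition: Cmin = C₀·(f + f²).
≈ 21.000 × (0.1250 + 0.0156) ≈ 21.000 × 0.1406 ≈ 2.953 mg/L.

3.0 mg/L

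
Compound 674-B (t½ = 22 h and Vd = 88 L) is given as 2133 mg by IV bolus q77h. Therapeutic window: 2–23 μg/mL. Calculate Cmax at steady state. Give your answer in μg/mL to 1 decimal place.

26.6 μg/mL

Over one 77-h interval, 77/22 ≈ 3.5 half-lives elapse, leaving f ≈ 0.0884 of each dose.
At steady state, accumulation factor R = 1/(1 − e^(−kτ)) ≈ 1.0970.
Each bolus raises the concentration by D/Vd = 2133/88 ≈ 24.239 μg/mL.
Steady-state peak Cmax,ss = C₀·R ≈ 24.239 × 1.0970 ≈ 26.590 μg/mL.
Peak 26.6 μg/mL vs MTC 23 μg/mL: exceeds toxic threshold.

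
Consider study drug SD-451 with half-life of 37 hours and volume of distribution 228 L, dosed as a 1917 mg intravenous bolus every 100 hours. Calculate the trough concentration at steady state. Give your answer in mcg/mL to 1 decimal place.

1.5 mcg/mL

τ/t½ = 100/37 ≈ 2.7027, so fraction remaining f = (1/2)^(100/37) ≈ 0.1536.
Single-dose peak C₀ = D/Vd = 1917/228 ≈ 8.408 mcg/mL.
Steady-state trough Cmin,ss = C₀·f/(1−f) ≈ 8.408 × 0.1536/0.8464 ≈ 1.526 mcg/mL.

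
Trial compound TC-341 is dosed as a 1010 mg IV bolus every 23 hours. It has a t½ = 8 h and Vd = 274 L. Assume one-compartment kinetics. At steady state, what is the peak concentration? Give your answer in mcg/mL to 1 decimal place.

4.3 mcg/mL

τ/t½ = 23/8 ≈ 2.875, so fraction remaining f = (1/2)^(23/8) ≈ 0.1363.
At steady state, accumulation factor R = 1/(1 − e^(−kτ)) ≈ 1.1578.
Each bolus raises the concentration by D/Vd = 1010/274 ≈ 3.686 mcg/mL.
Steady-state peak Cmax,ss = C₀·R ≈ 3.686 × 1.1578 ≈ 4.268 mcg/mL.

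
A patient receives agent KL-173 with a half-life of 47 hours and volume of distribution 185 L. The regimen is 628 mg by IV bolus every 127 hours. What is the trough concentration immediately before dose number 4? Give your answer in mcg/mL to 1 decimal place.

0.6 mcg/mL

f = (1/2)^(τ/t½) = (1/2)^(127/47) ≈ 0.1537.
C₀ = D/Vd = 628/185 ≈ 3.395 mcg/mL.
Before the 4th dose, 3 doses have been given. Superposition: Cmin = C₀·(f + f² + … + f^3).
≈ 3.395 × (0.1537 + 0.0236 + 0.0036) ≈ 3.395 × 0.1809 ≈ 0.614 mcg/mL.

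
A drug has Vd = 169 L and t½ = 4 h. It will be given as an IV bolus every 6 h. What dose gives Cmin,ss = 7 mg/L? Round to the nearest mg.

2163 mg

τ/t½ = 6/4 ≈ 1.5, so f = (1/2)^(6/4) ≈ 0.353553.
Cmin,ss = (D/Vd)·f/(1−f), so D = Cmin,ss·Vd·(1−f)/f.
D = 7 × 169 × (1−f)/f ≈ 7 × 169 × 1.82843 ≈ 2163.03 mg.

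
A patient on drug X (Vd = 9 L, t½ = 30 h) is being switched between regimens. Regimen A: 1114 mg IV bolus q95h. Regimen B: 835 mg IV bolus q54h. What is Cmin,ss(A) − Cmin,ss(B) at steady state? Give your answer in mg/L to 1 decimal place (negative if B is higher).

Regimen A: f = (1/2)^(95/30) ≈ 0.1114; Cmin,ss = (1114/9)·f/(1−f) ≈ 15.517 mg/L.
Regimen B: f = (1/2)^(54/30) ≈ 0.2872; Cmin,ss = (835/9)·f/(1−f) ≈ 37.382 mg/L.
Difference ≈ 15.517 − 37.382 ≈ -21.865 mg/L.

-21.9 mg/L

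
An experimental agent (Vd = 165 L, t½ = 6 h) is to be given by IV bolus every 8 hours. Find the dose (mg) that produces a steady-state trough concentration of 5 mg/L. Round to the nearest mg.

τ/t½ = 8/6 ≈ 1.3333, so f = (1/2)^(8/6) ≈ 0.396850.
Cmin,ss = (D/Vd)·f/(1−f), so D = Cmin,ss·Vd·(1−f)/f.
D = 5 × 165 × (1−f)/f ≈ 5 × 165 × 1.51984 ≈ 1253.87 mg.

1254 mg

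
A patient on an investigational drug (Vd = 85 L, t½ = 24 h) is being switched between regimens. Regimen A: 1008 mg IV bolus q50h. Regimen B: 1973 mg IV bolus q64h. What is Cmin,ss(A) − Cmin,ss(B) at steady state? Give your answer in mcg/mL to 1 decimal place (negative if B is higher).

Regimen A: f = (1/2)^(50/24) ≈ 0.2360; Cmin,ss = (1008/85)·f/(1−f) ≈ 3.663 mcg/mL.
Regimen B: f = (1/2)^(64/24) ≈ 0.1575; Cmin,ss = (1973/85)·f/(1−f) ≈ 4.339 mcg/mL.
Difference ≈ 3.663 − 4.339 ≈ -0.676 mcg/mL.

-0.7 mcg/mL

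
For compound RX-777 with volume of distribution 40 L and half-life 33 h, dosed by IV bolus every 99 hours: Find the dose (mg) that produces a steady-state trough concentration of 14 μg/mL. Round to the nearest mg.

3920 mg

τ/t½ = 99/33 ≈ 3, so f = (1/2)^(99/33) ≈ 0.125000.
Cmin,ss = (D/Vd)·f/(1−f), so D = Cmin,ss·Vd·(1−f)/f.
D = 14 × 40 × (1−f)/f ≈ 14 × 40 × 7.00000 ≈ 3920.00 mg.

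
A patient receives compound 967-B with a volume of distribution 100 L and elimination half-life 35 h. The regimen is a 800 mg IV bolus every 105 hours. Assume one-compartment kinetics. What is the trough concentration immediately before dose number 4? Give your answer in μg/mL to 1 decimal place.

f = (1/2)^(τ/t½) = (1/2)^(105/35) ≈ 0.1250.
C₀ = D/Vd = 800/100 ≈ 8.000 μg/mL.
Before the 4th dose, 3 doses have been given. Superposition: Cmin = C₀·(f + f² + … + f^3).
≈ 8.000 × (0.1250 + 0.0156 + 0.0020) ≈ 8.000 × 0.1426 ≈ 1.141 μg/mL.

1.1 μg/mL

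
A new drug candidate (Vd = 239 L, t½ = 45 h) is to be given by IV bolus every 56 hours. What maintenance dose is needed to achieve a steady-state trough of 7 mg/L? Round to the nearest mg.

τ/t½ = 56/45 ≈ 1.2444, so f = (1/2)^(56/45) ≈ 0.422070.
Cmin,ss = (D/Vd)·f/(1−f), so D = Cmin,ss·Vd·(1−f)/f.
D = 7 × 239 × (1−f)/f ≈ 7 × 239 × 1.36928 ≈ 2290.81 mg.

2291 mg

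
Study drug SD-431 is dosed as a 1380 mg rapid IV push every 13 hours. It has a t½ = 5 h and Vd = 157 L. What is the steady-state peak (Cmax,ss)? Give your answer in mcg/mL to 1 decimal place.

10.5 mcg/mL

k = ln2/t½ = ln2/5 ≈ 0.138629 h⁻¹; fraction remaining f = e^(−kτ) = e^(−0.138629×13) ≈ 0.1649.
Accumulation ratio R = 1/(1 − f) ≈ 1/0.8351 ≈ 1.1975.
Each bolus raises the concentration by D/Vd = 1380/157 ≈ 8.790 mcg/mL.
Cmax,ss = C₀/(1 − f) ≈ 8.790/0.8351 ≈ 10.526 mcg/mL.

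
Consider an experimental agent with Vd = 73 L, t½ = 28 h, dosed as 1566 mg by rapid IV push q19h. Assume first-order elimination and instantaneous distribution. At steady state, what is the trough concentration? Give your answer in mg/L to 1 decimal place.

35.7 mg/L

Over one 19-h interval, 19/28 ≈ 0.67857 half-lives elapse, leaving f ≈ 0.6248 of each dose.
At steady state, accumulation factor R = 1/(1 − e^(−kτ)) ≈ 2.6652.
Each bolus raises the concentration by D/Vd = 1566/73 ≈ 21.452 mg/L.
Steady-state peak Cmax,ss = C₀·R ≈ 21.452 × 2.6652 ≈ 57.174 mg/L.
One interval later, Cmin,ss = Cmax,ss·e^(−kτ) ≈ 57.174 × 0.6248 ≈ 35.722 mg/L.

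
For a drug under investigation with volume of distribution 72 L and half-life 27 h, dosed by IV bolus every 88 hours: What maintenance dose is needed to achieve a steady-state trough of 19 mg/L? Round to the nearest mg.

τ/t½ = 88/27 ≈ 3.2593, so f = (1/2)^(88/27) ≈ 0.104440.
Cmin,ss = (D/Vd)·f/(1−f), so D = Cmin,ss·Vd·(1−f)/f.
D = 19 × 72 × (1−f)/f ≈ 19 × 72 × 8.57488 ≈ 11730.44 mg.

11730 mg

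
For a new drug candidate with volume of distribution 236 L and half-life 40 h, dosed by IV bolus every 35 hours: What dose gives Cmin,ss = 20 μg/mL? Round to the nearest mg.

τ/t½ = 35/40 ≈ 0.875, so f = (1/2)^(35/40) ≈ 0.545254.
Cmin,ss = (D/Vd)·f/(1−f), so D = Cmin,ss·Vd·(1−f)/f.
D = 20 × 236 × (1−f)/f ≈ 20 × 236 × 0.83401 ≈ 3936.53 mg.

3937 mg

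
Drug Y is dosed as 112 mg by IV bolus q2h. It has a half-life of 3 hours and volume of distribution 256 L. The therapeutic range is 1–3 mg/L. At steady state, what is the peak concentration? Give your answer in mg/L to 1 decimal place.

1.2 mg/L

Over one 2-h interval, 2/3 ≈ 0.66667 half-lives elapse, leaving f ≈ 0.6300 of each dose.
At steady state, accumulation factor R = 1/(1 − e^(−kτ)) ≈ 2.7027.
Single-dose peak C₀ = D/Vd = 112/256 ≈ 0.438 mg/L.
Steady-state peak Cmax,ss = C₀·R ≈ 0.438 × 2.7027 ≈ 1.184 mg/L.
Peak 1.2 mg/L vs MTC 3 mg/L: below toxic threshold.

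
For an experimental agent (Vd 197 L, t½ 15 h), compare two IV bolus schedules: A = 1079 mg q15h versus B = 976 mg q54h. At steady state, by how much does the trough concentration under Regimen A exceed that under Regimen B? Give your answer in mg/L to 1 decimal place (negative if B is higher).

Regimen A: f = (1/2)^(15/15) ≈ 0.5000; Cmin,ss = (1079/197)·f/(1−f) ≈ 5.477 mg/L.
Regimen B: f = (1/2)^(54/15) ≈ 0.0825; Cmin,ss = (976/197)·f/(1−f) ≈ 0.445 mg/L.
Difference ≈ 5.477 − 0.445 ≈ 5.032 mg/L.

5.0 mg/L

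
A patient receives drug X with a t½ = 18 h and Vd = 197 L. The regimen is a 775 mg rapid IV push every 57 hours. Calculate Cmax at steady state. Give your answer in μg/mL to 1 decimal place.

4.4 μg/mL

Over one 57-h interval, 57/18 ≈ 3.1667 half-lives elapse, leaving f ≈ 0.1114 of each dose.
Accumulation ratio R = 1/(1 − f) ≈ 1/0.8886 ≈ 1.1254.
Each bolus raises the concentration by D/Vd = 775/197 ≈ 3.934 μg/mL.
Steady-state peak Cmax,ss = C₀·R ≈ 3.934 × 1.1254 ≈ 4.427 μg/mL.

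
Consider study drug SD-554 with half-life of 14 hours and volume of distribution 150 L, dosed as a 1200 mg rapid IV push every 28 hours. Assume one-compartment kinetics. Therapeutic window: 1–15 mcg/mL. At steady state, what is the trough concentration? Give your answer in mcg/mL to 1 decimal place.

2.7 mcg/mL

The dosing interval is 2 half-lives, so f = 2^(−2) = 0.25.
Accumulation ratio R = 1/(1 − f) = 1/0.75 = 4/3.
Single-dose peak C₀ = D/Vd = 1200/150 = 8 mcg/mL.
Steady-state peak Cmax,ss = C₀·R = 8 × 4/3 ≈ 10.667 mcg/mL.
Steady-state trough Cmin,ss = Cmax,ss·f ≈ 10.667 × 0.25 ≈ 2.667 mcg/mL.
Trough 2.7 mcg/mL vs MEC 1 mcg/mL: adequate.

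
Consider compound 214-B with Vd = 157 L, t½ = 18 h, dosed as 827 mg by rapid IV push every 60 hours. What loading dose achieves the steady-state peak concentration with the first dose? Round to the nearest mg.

f = (1/2)^(60/18) ≈ 0.099213; accumulation ratio R = 1/(1−f) ≈ 1.11014.
Loading dose to hit Cmax,ss on first dose: D_load = D_maint·R ≈ 827 × 1.11014 ≈ 918.09 mg.

918 mg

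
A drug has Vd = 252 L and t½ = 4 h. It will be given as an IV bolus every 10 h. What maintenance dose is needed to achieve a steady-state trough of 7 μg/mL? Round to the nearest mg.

τ/t½ = 10/4 ≈ 2.5, so f = (1/2)^(10/4) ≈ 0.176777.
Cmin,ss = (D/Vd)·f/(1−f), so D = Cmin,ss·Vd·(1−f)/f.
D = 7 × 252 × (1−f)/f ≈ 7 × 252 × 4.65684 ≈ 8214.67 mg.

8215 mg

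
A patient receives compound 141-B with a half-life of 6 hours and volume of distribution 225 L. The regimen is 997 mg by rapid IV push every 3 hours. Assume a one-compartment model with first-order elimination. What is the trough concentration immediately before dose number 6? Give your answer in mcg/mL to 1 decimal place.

8.8 mcg/mL

f = (1/2)^(τ/t½) = (1/2)^(3/6) ≈ 0.7071.
C₀ = D/Vd = 997/225 ≈ 4.431 mcg/mL.
Before the 6th dose, 5 doses have been given. Superposition: Cmin = C₀·(f + f² + … + f^5).
≈ 4.431 × (0.7071 + 0.5000 + 0.3535 + 0.2500 + 0.1768) ≈ 4.431 × 1.9874 ≈ 8.806 mcg/mL.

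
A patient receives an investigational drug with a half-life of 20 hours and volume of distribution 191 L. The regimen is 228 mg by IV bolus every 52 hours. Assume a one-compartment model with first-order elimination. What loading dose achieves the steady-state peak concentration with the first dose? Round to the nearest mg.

273 mg

f = (1/2)^(52/20) ≈ 0.164938; accumulation ratio R = 1/(1−f) ≈ 1.19752.
Loading dose to hit Cmax,ss on first dose: D_load = D_maint·R ≈ 228 × 1.19752 ≈ 273.03 mg.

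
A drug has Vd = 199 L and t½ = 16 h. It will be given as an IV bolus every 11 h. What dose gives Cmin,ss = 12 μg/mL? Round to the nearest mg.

τ/t½ = 11/16 ≈ 0.6875, so f = (1/2)^(11/16) ≈ 0.620929.
Cmin,ss = (D/Vd)·f/(1−f), so D = Cmin,ss·Vd·(1−f)/f.
D = 12 × 199 × (1−f)/f ≈ 12 × 199 × 0.61049 ≈ 1457.85 mg.

1458 mg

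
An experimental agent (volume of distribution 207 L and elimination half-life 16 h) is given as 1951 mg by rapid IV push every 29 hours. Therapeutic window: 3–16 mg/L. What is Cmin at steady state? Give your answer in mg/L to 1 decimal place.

3.8 mg/L

Over one 29-h interval, 29/16 ≈ 1.8125 half-lives elapse, leaving f ≈ 0.2847 of each dose.
Each bolus raises the concentration by D/Vd = 1951/207 ≈ 9.425 mg/L.
Steady-state trough Cmin,ss = C₀·f/(1−f) ≈ 9.425 × 0.2847/0.7153 ≈ 3.751 mg/L.
Trough 3.8 mg/L vs MEC 3 mg/L: adequate.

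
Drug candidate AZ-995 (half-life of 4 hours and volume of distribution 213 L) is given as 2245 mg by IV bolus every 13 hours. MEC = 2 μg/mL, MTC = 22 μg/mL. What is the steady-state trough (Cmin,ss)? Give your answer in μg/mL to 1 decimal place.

Over one 13-h interval, 13/4 ≈ 3.25 half-lives elapse, leaving f ≈ 0.1051 of each dose.
Accumulation ratio R = 1/(1 − f) ≈ 1/0.8949 ≈ 1.1174.
Each bolus raises the concentration by D/Vd = 2245/213 ≈ 10.540 μg/mL.
Cmax,ss = C₀/(1 − f) ≈ 10.540/0.8949 ≈ 11.778 μg/mL.
One interval later, Cmin,ss = Cmax,ss·e^(−kτ) ≈ 11.778 × 0.1051 ≈ 1.238 μg/mL.
Trough 1.2 μg/mL vs MEC 2 μg/mL: subtherapeutic.

1.2 μg/mL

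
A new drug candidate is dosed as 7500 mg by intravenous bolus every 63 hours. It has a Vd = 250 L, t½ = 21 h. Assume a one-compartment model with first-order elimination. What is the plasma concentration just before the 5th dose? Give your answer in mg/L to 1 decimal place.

4.3 mg/L

f = (1/2)^(τ/t½) = (1/2)^(63/21) ≈ 0.1250.
C₀ = D/Vd = 7500/250 ≈ 30.000 mg/L.
Before the 5th dose, 4 doses have been given. Superposition: Cmin = C₀·(f + f² + … + f^4).
≈ 30.000 × (0.1250 + 0.0156 + 0.0020 + 0.0002) ≈ 30.000 × 0.1428 ≈ 4.284 mg/L.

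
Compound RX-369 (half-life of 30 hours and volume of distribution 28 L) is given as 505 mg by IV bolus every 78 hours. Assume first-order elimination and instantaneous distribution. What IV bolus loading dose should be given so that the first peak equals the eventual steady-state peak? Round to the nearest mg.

605 mg

f = (1/2)^(78/30) ≈ 0.164938; accumulation ratio R = 1/(1−f) ≈ 1.19752.
Loading dose to hit Cmax,ss on first dose: D_load = D_maint·R ≈ 505 × 1.19752 ≈ 604.75 mg.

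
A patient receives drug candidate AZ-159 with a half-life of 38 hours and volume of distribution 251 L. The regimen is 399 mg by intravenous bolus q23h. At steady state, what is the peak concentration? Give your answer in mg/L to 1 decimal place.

τ/t½ = 23/38 ≈ 0.60526, so fraction remaining f = (1/2)^(23/38) ≈ 0.6574.
At steady state, accumulation factor R = 1/(1 − e^(−kτ)) ≈ 2.9189.
Single-dose peak C₀ = D/Vd = 399/251 ≈ 1.590 mg/L.
Steady-state peak Cmax,ss = C₀·R ≈ 1.590 × 2.9189 ≈ 4.641 mg/L.

4.6 mg/L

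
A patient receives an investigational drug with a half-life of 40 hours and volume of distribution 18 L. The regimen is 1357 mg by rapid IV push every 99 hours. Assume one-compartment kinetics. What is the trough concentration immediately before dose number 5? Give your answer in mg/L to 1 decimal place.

16.5 mg/L

f = (1/2)^(τ/t½) = (1/2)^(99/40) ≈ 0.1799.
C₀ = D/Vd = 1357/18 ≈ 75.389 mg/L.
Before the 5th dose, 4 doses have been given. Superposition: Cmin = C₀·(f + f² + … + f^4).
≈ 75.389 × (0.1799 + 0.0324 + 0.0058 + 0.0010) ≈ 75.389 × 0.2191 ≈ 16.518 mg/L.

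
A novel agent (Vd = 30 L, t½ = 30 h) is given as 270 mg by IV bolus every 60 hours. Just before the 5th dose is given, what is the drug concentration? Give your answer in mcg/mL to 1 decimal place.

3.0 mcg/mL

f = (1/2)^(τ/t½) = (1/2)^(60/30) ≈ 0.2500.
C₀ = D/Vd = 270/30 ≈ 9.000 mcg/mL.
Before the 5th dose, 4 doses have been given. Superposition: Cmin = C₀·(f + f² + … + f^4).
≈ 9.000 × (0.2500 + 0.0625 + 0.0156 + 0.0039) ≈ 9.000 × 0.3320 ≈ 2.988 mcg/mL.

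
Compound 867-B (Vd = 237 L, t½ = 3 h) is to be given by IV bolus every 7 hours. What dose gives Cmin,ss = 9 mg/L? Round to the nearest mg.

τ/t½ = 7/3 ≈ 2.3333, so f = (1/2)^(7/3) ≈ 0.198425.
Cmin,ss = (D/Vd)·f/(1−f), so D = Cmin,ss·Vd·(1−f)/f.
D = 9 × 237 × (1−f)/f ≈ 9 × 237 × 4.03969 ≈ 8616.66 mg.

8617 mg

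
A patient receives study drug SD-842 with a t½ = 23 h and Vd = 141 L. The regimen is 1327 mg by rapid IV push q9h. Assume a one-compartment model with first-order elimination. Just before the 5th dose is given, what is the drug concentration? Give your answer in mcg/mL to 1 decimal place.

20.0 mcg/mL

f = (1/2)^(τ/t½) = (1/2)^(9/23) ≈ 0.7624.
C₀ = D/Vd = 1327/141 ≈ 9.411 mcg/mL.
Before the 5th dose, 4 doses have been given. Superposition: Cmin = C₀·(f + f² + … + f^4).
≈ 9.411 × (0.7624 + 0.5813 + 0.4431 + 0.3379) ≈ 9.411 × 2.1247 ≈ 19.996 mcg/mL.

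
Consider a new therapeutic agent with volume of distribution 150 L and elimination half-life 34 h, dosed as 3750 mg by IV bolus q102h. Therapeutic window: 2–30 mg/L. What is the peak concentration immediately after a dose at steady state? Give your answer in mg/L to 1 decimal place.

The dosing interval is 3 half-lives, so f = 2^(−3) = 0.125.
Accumulation ratio R = 1/(1 − f) = 1/0.875 = 8/7.
Single-dose peak C₀ = D/Vd = 3750/150 = 25 mg/L.
Steady-state peak Cmax,ss = C₀·R = 25 × 8/7 ≈ 28.571 mg/L.
Peak 28.6 mg/L vs MTC 30 mg/L: below toxic threshold.

28.6 mg/L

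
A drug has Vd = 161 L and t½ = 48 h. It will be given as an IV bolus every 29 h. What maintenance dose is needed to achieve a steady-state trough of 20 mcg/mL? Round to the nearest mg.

1675 mg

τ/t½ = 29/48 ≈ 0.60417, so f = (1/2)^(29/48) ≈ 0.657851.
Cmin,ss = (D/Vd)·f/(1−f), so D = Cmin,ss·Vd·(1−f)/f.
D = 20 × 161 × (1−f)/f ≈ 20 × 161 × 0.52010 ≈ 1674.72 mg.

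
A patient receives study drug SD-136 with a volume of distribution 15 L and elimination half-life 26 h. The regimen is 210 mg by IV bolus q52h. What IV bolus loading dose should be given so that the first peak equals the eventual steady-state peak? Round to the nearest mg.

280 mg

f = (1/2)^(52/26) ≈ 0.250000; accumulation ratio R = 1/(1−f) ≈ 1.33333.
Loading dose to hit Cmax,ss on first dose: D_load = D_maint·R ≈ 210 × 1.33333 ≈ 280.00 mg.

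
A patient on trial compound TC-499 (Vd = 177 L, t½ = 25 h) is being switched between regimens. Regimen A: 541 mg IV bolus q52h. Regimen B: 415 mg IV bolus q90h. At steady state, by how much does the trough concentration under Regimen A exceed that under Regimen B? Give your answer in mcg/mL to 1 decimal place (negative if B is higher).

0.7 mcg/mL

Regimen A: f = (1/2)^(52/25) ≈ 0.2365; Cmin,ss = (541/177)·f/(1−f) ≈ 0.947 mcg/mL.
Regimen B: f = (1/2)^(90/25) ≈ 0.0825; Cmin,ss = (415/177)·f/(1−f) ≈ 0.211 mcg/mL.
Difference ≈ 0.947 − 0.211 ≈ 0.736 mcg/mL.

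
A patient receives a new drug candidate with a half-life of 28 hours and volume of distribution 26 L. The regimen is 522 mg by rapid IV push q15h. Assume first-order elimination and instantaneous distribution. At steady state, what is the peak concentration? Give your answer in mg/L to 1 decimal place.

64.7 mg/L

τ/t½ = 15/28 ≈ 0.53571, so fraction remaining f = (1/2)^(15/28) ≈ 0.6898.
At steady state, accumulation factor R = 1/(1 − e^(−kτ)) ≈ 3.2237.
Each bolus raises the concentration by D/Vd = 522/26 ≈ 20.077 mg/L.
Steady-state peak Cmax,ss = C₀·R ≈ 20.077 × 3.2237 ≈ 64.722 mg/L.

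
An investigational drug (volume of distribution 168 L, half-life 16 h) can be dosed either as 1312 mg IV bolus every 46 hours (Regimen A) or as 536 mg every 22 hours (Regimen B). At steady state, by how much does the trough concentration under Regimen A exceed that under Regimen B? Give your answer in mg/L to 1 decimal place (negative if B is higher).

Regimen A: f = (1/2)^(46/16) ≈ 0.1363; Cmin,ss = (1312/168)·f/(1−f) ≈ 1.232 mg/L.
Regimen B: f = (1/2)^(22/16) ≈ 0.3856; Cmin,ss = (536/168)·f/(1−f) ≈ 2.002 mg/L.
Difference ≈ 1.232 − 2.002 ≈ -0.770 mg/L.

-0.8 mg/L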